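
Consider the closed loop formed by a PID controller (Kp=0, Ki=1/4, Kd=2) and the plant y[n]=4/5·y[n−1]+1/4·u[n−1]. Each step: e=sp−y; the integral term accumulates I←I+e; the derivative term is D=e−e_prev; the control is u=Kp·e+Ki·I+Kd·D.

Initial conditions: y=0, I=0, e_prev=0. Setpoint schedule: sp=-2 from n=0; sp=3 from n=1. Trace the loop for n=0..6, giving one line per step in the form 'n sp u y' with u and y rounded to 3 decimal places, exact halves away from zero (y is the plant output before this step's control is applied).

(exact arithmetic carried between steps; '≈' marks a value shown rounded to 6 d.p. or computed from one; I and e_prev carry over from the previous line; the table rounds u and y to 3 d.p., halves away from zero)
n=0: y=0, sp=-2, e=sp−y=-2; I=-2, D=e−e_prev=-2; u=0·(-2)+1/4·(-2)+2·(-2)=-4.5; next y=4/5·0+1/4·(-4.5)=-1.125
n=1: y=-1.125, sp=3, e=sp−y=4.125; I=2.125, D=e−e_prev=6.125; u=0·4.125+1/4·2.125+2·6.125=12.78125; next y=4/5·(-1.125)+1/4·12.78125≈2.295313
n=2: y≈2.295313, sp=3, e=sp−y≈0.704688; I≈2.829688, D=e−e_prev≈-3.420313; u=0·0.704688+1/4·2.829688+2·(-3.420313)≈-6.133203; next y=4/5·2.295313+1/4·(-6.133203)≈0.302949
n=3: y≈0.302949, sp=3, e=sp−y≈2.697051; I≈5.526738, D=e−e_prev≈1.992363; u=0·2.697051+1/4·5.526738+2·1.992363≈5.366411; next y=4/5·0.302949+1/4·5.366411≈1.583962
n=4: y≈1.583962, sp=3, e=sp−y≈1.416038; I≈6.942776, D=e−e_prev≈-1.281013; u=0·1.416038+1/4·6.942776+2·(-1.281013)≈-0.826332; next y=4/5·1.583962+1/4·(-0.826332)≈1.060587
n=5: y≈1.060587, sp=3, e=sp−y≈1.939413; I≈8.882189, D=e−e_prev≈0.523375; u=0·1.939413+1/4·8.882189+2·0.523375≈3.267298; next y=4/5·1.060587+1/4·3.267298≈1.665294
n=6: y≈1.665294, sp=3, e=sp−y≈1.334706; I≈10.216895, D=e−e_prev≈-0.604707; u=0·1.334706+1/4·10.216895+2·(-0.604707)≈1.344809; next y=4/5·1.665294+1/4·1.344809≈1.668438

0 -2 -4.500 0.000
1 3 12.781 -1.125
2 3 -6.133 2.295
3 3 5.366 0.303
4 3 -0.826 1.584
5 3 3.267 1.061
6 3 1.345 1.665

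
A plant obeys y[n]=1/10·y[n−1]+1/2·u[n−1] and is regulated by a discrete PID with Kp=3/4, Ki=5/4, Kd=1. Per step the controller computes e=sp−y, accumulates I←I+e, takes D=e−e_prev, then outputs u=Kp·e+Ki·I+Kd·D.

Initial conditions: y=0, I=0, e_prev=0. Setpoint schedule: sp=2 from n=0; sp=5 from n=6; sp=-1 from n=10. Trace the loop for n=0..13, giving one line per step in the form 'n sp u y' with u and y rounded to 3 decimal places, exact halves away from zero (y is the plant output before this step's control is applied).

0 2 6.000 0.000
1 2 -2.500 3.000
2 2 11.100 -0.950
3 2 -8.378 5.455
4 2 21.004 -3.643
5 2 -22.383 10.137
6 5 51.171 -10.178
7 5 -57.408 24.568
8 5 105.323 -26.247
9 5 -135.285 50.037
10 -1 204.730 -62.639
11 -1 -301.117 96.101
12 -1 447.396 -140.949
13 -1 -666.373 209.603

(exact arithmetic carried between steps; '≈' marks a value shown rounded to 6 d.p. or computed from one; I and e_prev carry over from the previous line; the table rounds u and y to 3 d.p., halves away from zero)
n=0: y=0, sp=2, e=sp−y=2; I=2, D=e−e_prev=2; u=3/4·2+5/4·2+1·2=6; next y=1/10·0+1/2·6=3
n=1: y=3, sp=2, e=sp−y=-1; I=1, D=e−e_prev=-3; u=3/4·(-1)+5/4·1+1·(-3)=-2.5; next y=1/10·3+1/2·(-2.5)=-0.95
n=2: y=-0.95, sp=2, e=sp−y=2.95; I=3.95, D=e−e_prev=3.95; u=3/4·2.95+5/4·3.95+1·3.95=11.1; next y=1/10·(-0.95)+1/2·11.1=5.455
n=3: y=5.455, sp=2, e=sp−y=-3.455; I=0.495, D=e−e_prev=-6.405; u=3/4·(-3.455)+5/4·0.495+1·(-6.405)=-8.3775; next y=1/10·5.455+1/2·(-8.3775)=-3.64325
n=4: y=-3.64325, sp=2, e=sp−y=5.64325; I=6.13825, D=e−e_prev=9.09825; u=3/4·5.64325+5/4·6.13825+1·9.09825=21.0035; next y=1/10·(-3.64325)+1/2·21.0035=10.137425
n=5: y=10.137425, sp=2, e=sp−y=-8.137425; I=-1.999175, D=e−e_prev=-13.780675; u=3/4·(-8.137425)+5/4·(-1.999175)+1·(-13.780675)≈-22.382713; next y=1/10·10.137425+1/2·(-22.382713)≈-10.177614
n=6: y≈-10.177614, sp=5, e=sp−y≈15.177614; I≈13.178439, D=e−e_prev≈23.315039; u=3/4·15.177614+5/4·13.178439+1·23.315039≈51.171298; next y=1/10·(-10.177614)+1/2·51.171298≈24.567887
n=7: y≈24.567887, sp=5, e=sp−y≈-19.567887; I≈-6.389449, D=e−e_prev≈-34.745501; u=3/4·(-19.567887)+5/4·(-6.389449)+1·(-34.745501)≈-57.408227; next y=1/10·24.567887+1/2·(-57.408227)≈-26.247325
n=8: y≈-26.247325, sp=5, e=sp−y≈31.247325; I≈24.857876, D=e−e_prev≈50.815212; u=3/4·31.247325+5/4·24.857876+1·50.815212≈105.323052; next y=1/10·(-26.247325)+1/2·105.323052≈50.036793
n=9: y≈50.036793, sp=5, e=sp−y≈-45.036793; I≈-20.178917, D=e−e_prev≈-76.284118; u=3/4·(-45.036793)+5/4·(-20.178917)+1·(-76.284118)≈-135.285359; next y=1/10·50.036793+1/2·(-135.285359)≈-62.639000
n=10: y≈-62.639000, sp=-1, e=sp−y≈61.639000; I≈41.460083, D=e−e_prev≈106.675794; u=3/4·61.639000+5/4·41.460083+1·106.675794≈204.730148; next y=1/10·(-62.639000)+1/2·204.730148≈96.101174
n=11: y≈96.101174, sp=-1, e=sp−y≈-97.101174; I≈-55.641091, D=e−e_prev≈-158.740174; u=3/4·(-97.101174)+5/4·(-55.641091)+1·(-158.740174)≈-301.117418; next y=1/10·96.101174+1/2·(-301.117418)≈-140.948592
n=12: y≈-140.948592, sp=-1, e=sp−y≈139.948592; I≈84.307501, D=e−e_prev≈237.049766; u=3/4·139.948592+5/4·84.307501+1·237.049766≈447.395586; next y=1/10·(-140.948592)+1/2·447.395586≈209.602934
n=13: y≈209.602934, sp=-1, e=sp−y≈-210.602934; I≈-126.295433, D=e−e_prev≈-350.551525; u=3/4·(-210.602934)+5/4·(-126.295433)+1·(-350.551525)≈-666.373017; next y=1/10·209.602934+1/2·(-666.373017)≈-312.226215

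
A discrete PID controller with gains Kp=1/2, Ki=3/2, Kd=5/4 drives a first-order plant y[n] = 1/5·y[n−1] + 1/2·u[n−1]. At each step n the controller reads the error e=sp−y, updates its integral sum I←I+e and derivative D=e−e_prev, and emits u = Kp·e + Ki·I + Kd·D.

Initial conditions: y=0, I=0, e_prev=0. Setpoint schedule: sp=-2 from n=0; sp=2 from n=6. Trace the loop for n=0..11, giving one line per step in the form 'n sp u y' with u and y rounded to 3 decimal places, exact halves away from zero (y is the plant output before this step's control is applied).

(exact arithmetic carried between steps; '≈' marks a value shown rounded to 6 d.p. or computed from one; I and e_prev carry over from the previous line; the table rounds u and y to 3 d.p., halves away from zero)
n=0: y=0, sp=-2, e=sp−y=-2; I=-2, D=e−e_prev=-2; u=1/2·(-2)+3/2·(-2)+5/4·(-2)=-6.5; next y=1/5·0+1/2·(-6.5)=-3.25
n=1: y=-3.25, sp=-2, e=sp−y=1.25; I=-0.75, D=e−e_prev=3.25; u=1/2·1.25+3/2·(-0.75)+5/4·3.25=3.5625; next y=1/5·(-3.25)+1/2·3.5625=1.13125
n=2: y=1.13125, sp=-2, e=sp−y=-3.13125; I=-3.88125, D=e−e_prev=-4.38125; u=1/2·(-3.13125)+3/2·(-3.88125)+5/4·(-4.38125)≈-12.864063; next y=1/5·1.13125+1/2·(-12.864063)≈-6.205781
n=3: y≈-6.205781, sp=-2, e=sp−y≈4.205781; I≈0.324531, D=e−e_prev≈7.337031; u=1/2·4.205781+3/2·0.324531+5/4·7.337031≈11.760977; next y=1/5·(-6.205781)+1/2·11.760977≈4.639332
n=4: y≈4.639332, sp=-2, e=sp−y≈-6.639332; I≈-6.314801, D=e−e_prev≈-10.845113; u=1/2·(-6.639332)+3/2·(-6.314801)+5/4·(-10.845113)≈-26.348259; next y=1/5·4.639332+1/2·(-26.348259)≈-12.246263
n=5: y≈-12.246263, sp=-2, e=sp−y≈10.246263; I≈3.931462, D=e−e_prev≈16.885595; u=1/2·10.246263+3/2·3.931462+5/4·16.885595≈32.127319; next y=1/5·(-12.246263)+1/2·32.127319≈13.614407
n=6: y≈13.614407, sp=2, e=sp−y≈-11.614407; I≈-7.682944, D=e−e_prev≈-21.860670; u=1/2·(-11.614407)+3/2·(-7.682944)+5/4·(-21.860670)≈-44.657457; next y=1/5·13.614407+1/2·(-44.657457)≈-19.605847
n=7: y≈-19.605847, sp=2, e=sp−y≈21.605847; I≈13.922903, D=e−e_prev≈33.220254; u=1/2·21.605847+3/2·13.922903+5/4·33.220254≈73.212595; next y=1/5·(-19.605847)+1/2·73.212595≈32.685128
n=8: y≈32.685128, sp=2, e=sp−y≈-30.685128; I≈-16.762225, D=e−e_prev≈-52.290975; u=1/2·(-30.685128)+3/2·(-16.762225)+5/4·(-52.290975)≈-105.849621; next y=1/5·32.685128+1/2·(-105.849621)≈-46.387785
n=9: y≈-46.387785, sp=2, e=sp−y≈48.387785; I≈31.625560, D=e−e_prev≈79.072913; u=1/2·48.387785+3/2·31.625560+5/4·79.072913≈170.473374; next y=1/5·(-46.387785)+1/2·170.473374≈75.959130
n=10: y≈75.959130, sp=2, e=sp−y≈-73.959130; I≈-42.333570, D=e−e_prev≈-122.346915; u=1/2·(-73.959130)+3/2·(-42.333570)+5/4·(-122.346915)≈-253.413564; next y=1/5·75.959130+1/2·(-253.413564)≈-111.514956
n=11: y≈-111.514956, sp=2, e=sp−y≈113.514956; I≈71.181386, D=e−e_prev≈187.474086; u=1/2·113.514956+3/2·71.181386+5/4·187.474086≈397.872164; next y=1/5·(-111.514956)+1/2·397.872164≈176.633091

0 -2 -6.500 0.000
1 -2 3.563 -3.250
2 -2 -12.864 1.131
3 -2 11.761 -6.206
4 -2 -26.348 4.639
5 -2 32.127 -12.246
6 2 -44.657 13.614
7 2 73.213 -19.606
8 2 -105.850 32.685
9 2 170.473 -46.388
10 2 -253.414 75.959
11 2 397.872 -111.515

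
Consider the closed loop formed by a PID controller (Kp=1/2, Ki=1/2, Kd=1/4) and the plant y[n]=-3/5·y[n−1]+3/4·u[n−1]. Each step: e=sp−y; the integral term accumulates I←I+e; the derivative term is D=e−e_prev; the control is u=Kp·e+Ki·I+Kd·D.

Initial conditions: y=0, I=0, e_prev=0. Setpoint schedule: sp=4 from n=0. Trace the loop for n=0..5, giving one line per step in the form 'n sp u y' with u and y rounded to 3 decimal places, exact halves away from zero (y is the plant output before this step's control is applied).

(exact arithmetic carried between steps; '≈' marks a value shown rounded to 6 d.p. or computed from one; I and e_prev carry over from the previous line; the table rounds u and y to 3 d.p., halves away from zero)
n=0: y=0, sp=4, e=sp−y=4; I=4, D=e−e_prev=4; u=1/2·4+1/2·4+1/4·4=5; next y=-3/5·0+3/4·5=3.75
n=1: y=3.75, sp=4, e=sp−y=0.25; I=4.25, D=e−e_prev=-3.75; u=1/2·0.25+1/2·4.25+1/4·(-3.75)=1.3125; next y=-3/5·3.75+3/4·1.3125=-1.265625
n=2: y=-1.265625, sp=4, e=sp−y=5.265625; I=9.515625, D=e−e_prev=5.015625; u=1/2·5.265625+1/2·9.515625+1/4·5.015625≈8.644531; next y=-3/5·(-1.265625)+3/4·8.644531≈7.242773
n=3: y≈7.242773, sp=4, e=sp−y≈-3.242773; I≈6.272852, D=e−e_prev≈-8.508398; u=1/2·(-3.242773)+1/2·6.272852+1/4·(-8.508398)≈-0.612061; next y=-3/5·7.242773+3/4·(-0.612061)≈-4.804709
n=4: y≈-4.804709, sp=4, e=sp−y≈8.804709; I≈15.077561, D=e−e_prev≈12.047483; u=1/2·8.804709+1/2·15.077561+1/4·12.047483≈14.953006; next y=-3/5·(-4.804709)+3/4·14.953006≈14.097580
n=5: y≈14.097580, sp=4, e=sp−y≈-10.097580; I≈4.979981, D=e−e_prev≈-18.902290; u=1/2·(-10.097580)+1/2·4.979981+1/4·(-18.902290)≈-7.284372; next y=-3/5·14.097580+3/4·(-7.284372)≈-13.921827

0 4 5.000 0.000
1 4 1.313 3.750
2 4 8.645 -1.266
3 4 -0.612 7.243
4 4 14.953 -4.805
5 4 -7.284 14.098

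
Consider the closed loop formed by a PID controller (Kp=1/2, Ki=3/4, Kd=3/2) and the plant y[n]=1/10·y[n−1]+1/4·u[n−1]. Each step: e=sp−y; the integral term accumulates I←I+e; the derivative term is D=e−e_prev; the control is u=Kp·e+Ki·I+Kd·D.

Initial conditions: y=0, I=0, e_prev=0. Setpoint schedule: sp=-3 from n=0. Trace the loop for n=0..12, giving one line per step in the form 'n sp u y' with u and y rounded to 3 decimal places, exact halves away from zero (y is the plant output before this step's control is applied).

0 -3 -8.250 0.000
1 -3 -0.328 -2.063
2 -3 -9.004 -0.288
3 -3 -2.900 -2.280
4 -3 -10.076 -0.953
5 -3 -5.052 -2.614
6 -3 -10.831 -1.524
7 -3 -6.630 -2.860
8 -3 -11.259 -1.943
9 -3 -7.746 -3.009
10 -3 -11.460 -2.237
11 -3 -8.533 -3.089
12 -3 -11.521 -2.442

(exact arithmetic carried between steps; '≈' marks a value shown rounded to 6 d.p. or computed from one; I and e_prev carry over from the previous line; the table rounds u and y to 3 d.p., halves away from zero)
n=0: y=0, sp=-3, e=sp−y=-3; I=-3, D=e−e_prev=-3; u=1/2·(-3)+3/4·(-3)+3/2·(-3)=-8.25; next y=1/10·0+1/4·(-8.25)=-2.0625
n=1: y=-2.0625, sp=-3, e=sp−y=-0.9375; I=-3.9375, D=e−e_prev=2.0625; u=1/2·(-0.9375)+3/4·(-3.9375)+3/2·2.0625=-0.328125; next y=1/10·(-2.0625)+1/4·(-0.328125)≈-0.288281
n=2: y≈-0.288281, sp=-3, e=sp−y≈-2.711719; I≈-6.649219, D=e−e_prev≈-1.774219; u=1/2·(-2.711719)+3/4·(-6.649219)+3/2·(-1.774219)≈-9.004102; next y=1/10·(-0.288281)+1/4·(-9.004102)≈-2.279854
n=3: y≈-2.279854, sp=-3, e=sp−y≈-0.720146; I≈-7.369365, D=e−e_prev≈1.991572; u=1/2·(-0.720146)+3/4·(-7.369365)+3/2·1.991572≈-2.899739; next y=1/10·(-2.279854)+1/4·(-2.899739)≈-0.952920
n=4: y≈-0.952920, sp=-3, e=sp−y≈-2.047080; I≈-9.416445, D=e−e_prev≈-1.326933; u=1/2·(-2.047080)+3/4·(-9.416445)+3/2·(-1.326933)≈-10.076274; next y=1/10·(-0.952920)+1/4·(-10.076274)≈-2.614361
n=5: y≈-2.614361, sp=-3, e=sp−y≈-0.385639; I≈-9.802085, D=e−e_prev≈1.661440; u=1/2·(-0.385639)+3/4·(-9.802085)+3/2·1.661440≈-5.052223; next y=1/10·(-2.614361)+1/4·(-5.052223)≈-1.524492
n=6: y≈-1.524492, sp=-3, e=sp−y≈-1.475508; I≈-11.277593, D=e−e_prev≈-1.089869; u=1/2·(-1.475508)+3/4·(-11.277593)+3/2·(-1.089869)≈-10.830752; next y=1/10·(-1.524492)+1/4·(-10.830752)≈-2.860137
n=7: y≈-2.860137, sp=-3, e=sp−y≈-0.139863; I≈-11.417456, D=e−e_prev≈1.335646; u=1/2·(-0.139863)+3/4·(-11.417456)+3/2·1.335646≈-6.629555; next y=1/10·(-2.860137)+1/4·(-6.629555)≈-1.943402
n=8: y≈-1.943402, sp=-3, e=sp−y≈-1.056598; I≈-12.474053, D=e−e_prev≈-0.916735; u=1/2·(-1.056598)+3/4·(-12.474053)+3/2·(-0.916735)≈-11.258941; next y=1/10·(-1.943402)+1/4·(-11.258941)≈-3.009075
n=9: y≈-3.009075, sp=-3, e=sp−y≈0.009075; I≈-12.464978, D=e−e_prev≈1.065673; u=1/2·0.009075+3/4·(-12.464978)+3/2·1.065673≈-7.745686; next y=1/10·(-3.009075)+1/4·(-7.745686)≈-2.237329
n=10: y≈-2.237329, sp=-3, e=sp−y≈-0.762671; I≈-13.227649, D=e−e_prev≈-0.771746; u=1/2·(-0.762671)+3/4·(-13.227649)+3/2·(-0.771746)≈-11.459692; next y=1/10·(-2.237329)+1/4·(-11.459692)≈-3.088656
n=11: y≈-3.088656, sp=-3, e=sp−y≈0.088656; I≈-13.138993, D=e−e_prev≈0.851327; u=1/2·0.088656+3/4·(-13.138993)+3/2·0.851327≈-8.532927; next y=1/10·(-3.088656)+1/4·(-8.532927)≈-2.442097
n=12: y≈-2.442097, sp=-3, e=sp−y≈-0.557903; I≈-13.696896, D=e−e_prev≈-0.646559; u=1/2·(-0.557903)+3/4·(-13.696896)+3/2·(-0.646559)≈-11.521461; next y=1/10·(-2.442097)+1/4·(-11.521461)≈-3.124575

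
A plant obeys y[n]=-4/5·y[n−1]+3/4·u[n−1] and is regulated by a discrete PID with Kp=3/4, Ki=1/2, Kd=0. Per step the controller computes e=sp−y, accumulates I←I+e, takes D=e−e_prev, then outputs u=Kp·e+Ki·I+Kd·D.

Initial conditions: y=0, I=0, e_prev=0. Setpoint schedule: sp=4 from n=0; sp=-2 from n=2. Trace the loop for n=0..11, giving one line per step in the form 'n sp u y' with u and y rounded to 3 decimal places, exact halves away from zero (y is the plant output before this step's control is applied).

(exact arithmetic carried between steps; '≈' marks a value shown rounded to 6 d.p. or computed from one; I and e_prev carry over from the previous line; the table rounds u and y to 3 d.p., halves away from zero)
n=0: y=0, sp=4, e=sp−y=4; I=4, D=e−e_prev=4; u=3/4·4+1/2·4+0·4=5; next y=-4/5·0+3/4·5=3.75
n=1: y=3.75, sp=4, e=sp−y=0.25; I=4.25, D=e−e_prev=-3.75; u=3/4·0.25+1/2·4.25+0·(-3.75)=2.3125; next y=-4/5·3.75+3/4·2.3125=-1.265625
n=2: y=-1.265625, sp=-2, e=sp−y=-0.734375; I=3.515625, D=e−e_prev=-0.984375; u=3/4·(-0.734375)+1/2·3.515625+0·(-0.984375)≈1.207031; next y=-4/5·(-1.265625)+3/4·1.207031≈1.917773
n=3: y≈1.917773, sp=-2, e=sp−y≈-3.917773; I≈-0.402148, D=e−e_prev≈-3.183398; u=3/4·(-3.917773)+1/2·(-0.402148)+0·(-3.183398)≈-3.139404; next y=-4/5·1.917773+3/4·(-3.139404)≈-3.888772
n=4: y≈-3.888772, sp=-2, e=sp−y≈1.888772; I≈1.486624, D=e−e_prev≈5.806545; u=3/4·1.888772+1/2·1.486624+0·5.806545≈2.159891; next y=-4/5·(-3.888772)+3/4·2.159891≈4.730936
n=5: y≈4.730936, sp=-2, e=sp−y≈-6.730936; I≈-5.244312, D=e−e_prev≈-8.619708; u=3/4·(-6.730936)+1/2·(-5.244312)+0·(-8.619708)≈-7.670358; next y=-4/5·4.730936+3/4·(-7.670358)≈-9.537517
n=6: y≈-9.537517, sp=-2, e=sp−y≈7.537517; I≈2.293205, D=e−e_prev≈14.268452; u=3/4·7.537517+1/2·2.293205+0·14.268452≈6.799740; next y=-4/5·(-9.537517)+3/4·6.799740≈12.729818
n=7: y≈12.729818, sp=-2, e=sp−y≈-14.729818; I≈-12.436614, D=e−e_prev≈-22.267335; u=3/4·(-14.729818)+1/2·(-12.436614)+0·(-22.267335)≈-17.265671; next y=-4/5·12.729818+3/4·(-17.265671)≈-23.133108
n=8: y≈-23.133108, sp=-2, e=sp−y≈21.133108; I≈8.696494, D=e−e_prev≈35.862926; u=3/4·21.133108+1/2·8.696494+0·35.862926≈20.198078; next y=-4/5·(-23.133108)+3/4·20.198078≈33.655045
n=9: y≈33.655045, sp=-2, e=sp−y≈-35.655045; I≈-26.958551, D=e−e_prev≈-56.788153; u=3/4·(-35.655045)+1/2·(-26.958551)+0·(-56.788153)≈-40.220559; next y=-4/5·33.655045+3/4·(-40.220559)≈-57.089455
n=10: y≈-57.089455, sp=-2, e=sp−y≈55.089455; I≈28.130904, D=e−e_prev≈90.744500; u=3/4·55.089455+1/2·28.130904+0·90.744500≈55.382543; next y=-4/5·(-57.089455)+3/4·55.382543≈87.208471
n=11: y≈87.208471, sp=-2, e=sp−y≈-89.208471; I≈-61.077567, D=e−e_prev≈-144.297926; u=3/4·(-89.208471)+1/2·(-61.077567)+0·(-144.297926)≈-97.445137; next y=-4/5·87.208471+3/4·(-97.445137)≈-142.850630

0 4 5.000 0.000
1 4 2.313 3.750
2 -2 1.207 -1.266
3 -2 -3.139 1.918
4 -2 2.160 -3.889
5 -2 -7.670 4.731
6 -2 6.800 -9.538
7 -2 -17.266 12.730
8 -2 20.198 -23.133
9 -2 -40.221 33.655
10 -2 55.383 -57.089
11 -2 -97.445 87.208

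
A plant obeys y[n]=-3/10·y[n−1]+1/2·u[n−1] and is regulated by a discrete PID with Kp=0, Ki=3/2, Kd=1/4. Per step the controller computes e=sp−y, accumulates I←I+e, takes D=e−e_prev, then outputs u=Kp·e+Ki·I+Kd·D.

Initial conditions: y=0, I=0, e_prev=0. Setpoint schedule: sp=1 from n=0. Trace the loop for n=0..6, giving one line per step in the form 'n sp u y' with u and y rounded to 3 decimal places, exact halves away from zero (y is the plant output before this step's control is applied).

(exact arithmetic carried between steps; '≈' marks a value shown rounded to 6 d.p. or computed from one; I and e_prev carry over from the previous line; the table rounds u and y to 3 d.p., halves away from zero)
n=0: y=0, sp=1, e=sp−y=1; I=1, D=e−e_prev=1; u=0·1+3/2·1+1/4·1=1.75; next y=-3/10·0+1/2·1.75=0.875
n=1: y=0.875, sp=1, e=sp−y=0.125; I=1.125, D=e−e_prev=-0.875; u=0·0.125+3/2·1.125+1/4·(-0.875)=1.46875; next y=-3/10·0.875+1/2·1.46875=0.471875
n=2: y=0.471875, sp=1, e=sp−y=0.528125; I=1.653125, D=e−e_prev=0.403125; u=0·0.528125+3/2·1.653125+1/4·0.403125≈2.580469; next y=-3/10·0.471875+1/2·2.580469≈1.148672
n=3: y≈1.148672, sp=1, e=sp−y≈-0.148672; I≈1.504453, D=e−e_prev≈-0.676797; u=0·(-0.148672)+3/2·1.504453+1/4·(-0.676797)≈2.087480; next y=-3/10·1.148672+1/2·2.087480≈0.699139
n=4: y≈0.699139, sp=1, e=sp−y≈0.300861; I≈1.805314, D=e−e_prev≈0.449533; u=0·0.300861+3/2·1.805314+1/4·0.449533≈2.820355; next y=-3/10·0.699139+1/2·2.820355≈1.200436
n=5: y≈1.200436, sp=1, e=sp−y≈-0.200436; I≈1.604879, D=e−e_prev≈-0.501297; u=0·(-0.200436)+3/2·1.604879+1/4·(-0.501297)≈2.281994; next y=-3/10·1.200436+1/2·2.281994≈0.780866
n=6: y≈0.780866, sp=1, e=sp−y≈0.219134; I≈1.824013, D=e−e_prev≈0.419570; u=0·0.219134+3/2·1.824013+1/4·0.419570≈2.840911; next y=-3/10·0.780866+1/2·2.840911≈1.186196

0 1 1.750 0.000
1 1 1.469 0.875
2 1 2.580 0.472
3 1 2.087 1.149
4 1 2.820 0.699
5 1 2.282 1.200
6 1 2.841 0.781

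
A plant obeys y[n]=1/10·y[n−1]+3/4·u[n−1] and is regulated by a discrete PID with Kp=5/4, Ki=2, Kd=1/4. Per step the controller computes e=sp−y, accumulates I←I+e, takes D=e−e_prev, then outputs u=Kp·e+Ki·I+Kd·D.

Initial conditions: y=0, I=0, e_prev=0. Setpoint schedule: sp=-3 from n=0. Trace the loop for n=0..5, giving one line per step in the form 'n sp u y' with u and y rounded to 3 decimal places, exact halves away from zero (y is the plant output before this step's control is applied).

(exact arithmetic carried between steps; '≈' marks a value shown rounded to 6 d.p. or computed from one; I and e_prev carry over from the previous line; the table rounds u and y to 3 d.p., halves away from zero)
n=0: y=0, sp=-3, e=sp−y=-3; I=-3, D=e−e_prev=-3; u=5/4·(-3)+2·(-3)+1/4·(-3)=-10.5; next y=1/10·0+3/4·(-10.5)=-7.875
n=1: y=-7.875, sp=-3, e=sp−y=4.875; I=1.875, D=e−e_prev=7.875; u=5/4·4.875+2·1.875+1/4·7.875=11.8125; next y=1/10·(-7.875)+3/4·11.8125=8.071875
n=2: y=8.071875, sp=-3, e=sp−y=-11.071875; I=-9.196875, D=e−e_prev=-15.946875; u=5/4·(-11.071875)+2·(-9.196875)+1/4·(-15.946875)≈-36.220313; next y=1/10·8.071875+3/4·(-36.220313)≈-26.358047
n=3: y≈-26.358047, sp=-3, e=sp−y≈23.358047; I≈14.161172, D=e−e_prev≈34.429922; u=5/4·23.358047+2·14.161172+1/4·34.429922≈66.127383; next y=1/10·(-26.358047)+3/4·66.127383≈46.959732
n=4: y≈46.959732, sp=-3, e=sp−y≈-49.959732; I≈-35.798561, D=e−e_prev≈-73.317779; u=5/4·(-49.959732)+2·(-35.798561)+1/4·(-73.317779)≈-152.376231; next y=1/10·46.959732+3/4·(-152.376231)≈-109.586200
n=5: y≈-109.586200, sp=-3, e=sp−y≈106.586200; I≈70.787640, D=e−e_prev≈156.545933; u=5/4·106.586200+2·70.787640+1/4·156.545933≈313.944513; next y=1/10·(-109.586200)+3/4·313.944513≈224.499765

0 -3 -10.500 0.000
1 -3 11.813 -7.875
2 -3 -36.220 8.072
3 -3 66.127 -26.358
4 -3 -152.376 46.960
5 -3 313.945 -109.586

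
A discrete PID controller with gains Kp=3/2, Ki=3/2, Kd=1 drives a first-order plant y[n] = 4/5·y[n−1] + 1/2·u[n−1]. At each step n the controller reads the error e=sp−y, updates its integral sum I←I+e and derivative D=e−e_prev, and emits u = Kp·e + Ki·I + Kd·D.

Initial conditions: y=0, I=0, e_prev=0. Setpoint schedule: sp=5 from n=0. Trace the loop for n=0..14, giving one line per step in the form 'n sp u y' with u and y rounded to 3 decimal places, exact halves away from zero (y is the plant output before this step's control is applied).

(exact arithmetic carried between steps; '≈' marks a value shown rounded to 6 d.p. or computed from one; I and e_prev carry over from the previous line; the table rounds u and y to 3 d.p., halves away from zero)
n=0: y=0, sp=5, e=sp−y=5; I=5, D=e−e_prev=5; u=3/2·5+3/2·5+1·5=20; next y=4/5·0+1/2·20=10
n=1: y=10, sp=5, e=sp−y=-5; I=0, D=e−e_prev=-10; u=3/2·(-5)+3/2·0+1·(-10)=-17.5; next y=4/5·10+1/2·(-17.5)=-0.75
n=2: y=-0.75, sp=5, e=sp−y=5.75; I=5.75, D=e−e_prev=10.75; u=3/2·5.75+3/2·5.75+1·10.75=28; next y=4/5·(-0.75)+1/2·28=13.4
n=3: y=13.4, sp=5, e=sp−y=-8.4; I=-2.65, D=e−e_prev=-14.15; u=3/2·(-8.4)+3/2·(-2.65)+1·(-14.15)=-30.725; next y=4/5·13.4+1/2·(-30.725)=-4.6425
n=4: y=-4.6425, sp=5, e=sp−y=9.6425; I=6.9925, D=e−e_prev=18.0425; u=3/2·9.6425+3/2·6.9925+1·18.0425=42.995; next y=4/5·(-4.6425)+1/2·42.995=17.7835
n=5: y=17.7835, sp=5, e=sp−y=-12.7835; I=-5.791, D=e−e_prev=-22.426; u=3/2·(-12.7835)+3/2·(-5.791)+1·(-22.426)=-50.28775; next y=4/5·17.7835+1/2·(-50.28775)=-10.917075
n=6: y=-10.917075, sp=5, e=sp−y=15.917075; I=10.126075, D=e−e_prev=28.700575; u=3/2·15.917075+3/2·10.126075+1·28.700575=67.7653; next y=4/5·(-10.917075)+1/2·67.7653=25.14899
n=7: y=25.14899, sp=5, e=sp−y=-20.14899; I=-10.022915, D=e−e_prev=-36.066065; u=3/2·(-20.14899)+3/2·(-10.022915)+1·(-36.066065)≈-81.323923; next y=4/5·25.14899+1/2·(-81.323923)≈-20.542769
n=8: y≈-20.542769, sp=5, e=sp−y≈25.542769; I≈15.519854, D=e−e_prev≈45.691759; u=3/2·25.542769+3/2·15.519854+1·45.691759≈107.285695; next y=4/5·(-20.542769)+1/2·107.285695≈37.208632
n=9: y≈37.208632, sp=5, e=sp−y≈-32.208632; I≈-16.688778, D=e−e_prev≈-57.751401; u=3/2·(-32.208632)+3/2·(-16.688778)+1·(-57.751401)≈-131.097515; next y=4/5·37.208632+1/2·(-131.097515)≈-35.781852
n=10: y≈-35.781852, sp=5, e=sp−y≈40.781852; I≈24.093075, D=e−e_prev≈72.990484; u=3/2·40.781852+3/2·24.093075+1·72.990484≈170.302874; next y=4/5·(-35.781852)+1/2·170.302874≈56.525955
n=11: y≈56.525955, sp=5, e=sp−y≈-51.525955; I≈-27.432881, D=e−e_prev≈-92.307807; u=3/2·(-51.525955)+3/2·(-27.432881)+1·(-92.307807)≈-210.746062; next y=4/5·56.525955+1/2·(-210.746062)≈-60.152267
n=12: y≈-60.152267, sp=5, e=sp−y≈65.152267; I≈37.719386, D=e−e_prev≈116.678222; u=3/2·65.152267+3/2·37.719386+1·116.678222≈270.985700; next y=4/5·(-60.152267)+1/2·270.985700≈87.371037
n=13: y≈87.371037, sp=5, e=sp−y≈-82.371037; I≈-44.651651, D=e−e_prev≈-147.523303; u=3/2·(-82.371037)+3/2·(-44.651651)+1·(-147.523303)≈-338.057336; next y=4/5·87.371037+1/2·(-338.057336)≈-99.131838
n=14: y≈-99.131838, sp=5, e=sp−y≈104.131838; I≈59.480187, D=e−e_prev≈186.502875; u=3/2·104.131838+3/2·59.480187+1·186.502875≈431.920913; next y=4/5·(-99.131838)+1/2·431.920913≈136.654986

0 5 20.000 0.000
1 5 -17.500 10.000
2 5 28.000 -0.750
3 5 -30.725 13.400
4 5 42.995 -4.643
5 5 -50.288 17.784
6 5 67.765 -10.917
7 5 -81.324 25.149
8 5 107.286 -20.543
9 5 -131.098 37.209
10 5 170.303 -35.782
11 5 -210.746 56.526
12 5 270.986 -60.152
13 5 -338.057 87.371
14 5 431.921 -99.132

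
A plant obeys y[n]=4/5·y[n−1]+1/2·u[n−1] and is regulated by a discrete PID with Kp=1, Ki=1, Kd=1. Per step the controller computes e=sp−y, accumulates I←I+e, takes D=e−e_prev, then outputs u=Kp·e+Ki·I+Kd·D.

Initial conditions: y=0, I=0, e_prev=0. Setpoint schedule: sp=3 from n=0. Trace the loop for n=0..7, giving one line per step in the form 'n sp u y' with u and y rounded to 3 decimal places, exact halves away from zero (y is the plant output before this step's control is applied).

0 3 9.000 0.000
1 3 -4.500 4.500
2 3 7.950 1.350
3 3 -4.665 5.055
4 3 7.016 1.712
5 3 -4.536 4.877
6 3 6.483 1.634
7 3 -4.138 4.548

(exact arithmetic carried between steps; '≈' marks a value shown rounded to 6 d.p. or computed from one; I and e_prev carry over from the previous line; the table rounds u and y to 3 d.p., halves away from zero)
n=0: y=0, sp=3, e=sp−y=3; I=3, D=e−e_prev=3; u=1·3+1·3+1·3=9; next y=4/5·0+1/2·9=4.5
n=1: y=4.5, sp=3, e=sp−y=-1.5; I=1.5, D=e−e_prev=-4.5; u=1·(-1.5)+1·1.5+1·(-4.5)=-4.5; next y=4/5·4.5+1/2·(-4.5)=1.35
n=2: y=1.35, sp=3, e=sp−y=1.65; I=3.15, D=e−e_prev=3.15; u=1·1.65+1·3.15+1·3.15=7.95; next y=4/5·1.35+1/2·7.95=5.055
n=3: y=5.055, sp=3, e=sp−y=-2.055; I=1.095, D=e−e_prev=-3.705; u=1·(-2.055)+1·1.095+1·(-3.705)=-4.665; next y=4/5·5.055+1/2·(-4.665)=1.7115
n=4: y=1.7115, sp=3, e=sp−y=1.2885; I=2.3835, D=e−e_prev=3.3435; u=1·1.2885+1·2.3835+1·3.3435=7.0155; next y=4/5·1.7115+1/2·7.0155=4.87695
n=5: y=4.87695, sp=3, e=sp−y=-1.87695; I=0.50655, D=e−e_prev=-3.16545; u=1·(-1.87695)+1·0.50655+1·(-3.16545)=-4.53585; next y=4/5·4.87695+1/2·(-4.53585)=1.633635
n=6: y=1.633635, sp=3, e=sp−y=1.366365; I=1.872915, D=e−e_prev=3.243315; u=1·1.366365+1·1.872915+1·3.243315=6.482595; next y=4/5·1.633635+1/2·6.482595≈4.548206
n=7: y≈4.548206, sp=3, e=sp−y≈-1.548206; I≈0.324710, D=e−e_prev≈-2.914571; u=1·(-1.548206)+1·0.324710+1·(-2.914571)≈-4.138067; next y=4/5·4.548206+1/2·(-4.138067)≈1.569531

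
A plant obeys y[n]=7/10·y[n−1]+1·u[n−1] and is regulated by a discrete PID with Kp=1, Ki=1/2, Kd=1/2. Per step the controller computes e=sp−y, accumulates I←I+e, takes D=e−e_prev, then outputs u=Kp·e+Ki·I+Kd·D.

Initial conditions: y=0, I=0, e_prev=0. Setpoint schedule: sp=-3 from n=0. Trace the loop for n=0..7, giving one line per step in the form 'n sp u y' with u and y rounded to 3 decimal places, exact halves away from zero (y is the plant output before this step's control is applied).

(exact arithmetic carried between steps; '≈' marks a value shown rounded to 6 d.p. or computed from one; I and e_prev carry over from the previous line; the table rounds u and y to 3 d.p., halves away from zero)
n=0: y=0, sp=-3, e=sp−y=-3; I=-3, D=e−e_prev=-3; u=1·(-3)+1/2·(-3)+1/2·(-3)=-6; next y=7/10·0+1·(-6)=-6
n=1: y=-6, sp=-3, e=sp−y=3; I=0, D=e−e_prev=6; u=1·3+1/2·0+1/2·6=6; next y=7/10·(-6)+1·6=1.8
n=2: y=1.8, sp=-3, e=sp−y=-4.8; I=-4.8, D=e−e_prev=-7.8; u=1·(-4.8)+1/2·(-4.8)+1/2·(-7.8)=-11.1; next y=7/10·1.8+1·(-11.1)=-9.84
n=3: y=-9.84, sp=-3, e=sp−y=6.84; I=2.04, D=e−e_prev=11.64; u=1·6.84+1/2·2.04+1/2·11.64=13.68; next y=7/10·(-9.84)+1·13.68=6.792
n=4: y=6.792, sp=-3, e=sp−y=-9.792; I=-7.752, D=e−e_prev=-16.632; u=1·(-9.792)+1/2·(-7.752)+1/2·(-16.632)=-21.984; next y=7/10·6.792+1·(-21.984)=-17.2296
n=5: y=-17.2296, sp=-3, e=sp−y=14.2296; I=6.4776, D=e−e_prev=24.0216; u=1·14.2296+1/2·6.4776+1/2·24.0216=29.4792; next y=7/10·(-17.2296)+1·29.4792=17.41848
n=6: y=17.41848, sp=-3, e=sp−y=-20.41848; I=-13.94088, D=e−e_prev=-34.64808; u=1·(-20.41848)+1/2·(-13.94088)+1/2·(-34.64808)=-44.71296; next y=7/10·17.41848+1·(-44.71296)=-32.520024
n=7: y=-32.520024, sp=-3, e=sp−y=29.520024; I=15.579144, D=e−e_prev=49.938504; u=1·29.520024+1/2·15.579144+1/2·49.938504=62.278848; next y=7/10·(-32.520024)+1·62.278848≈39.514831

0 -3 -6.000 0.000
1 -3 6.000 -6.000
2 -3 -11.100 1.800
3 -3 13.680 -9.840
4 -3 -21.984 6.792
5 -3 29.479 -17.230
6 -3 -44.713 17.418
7 -3 62.279 -32.520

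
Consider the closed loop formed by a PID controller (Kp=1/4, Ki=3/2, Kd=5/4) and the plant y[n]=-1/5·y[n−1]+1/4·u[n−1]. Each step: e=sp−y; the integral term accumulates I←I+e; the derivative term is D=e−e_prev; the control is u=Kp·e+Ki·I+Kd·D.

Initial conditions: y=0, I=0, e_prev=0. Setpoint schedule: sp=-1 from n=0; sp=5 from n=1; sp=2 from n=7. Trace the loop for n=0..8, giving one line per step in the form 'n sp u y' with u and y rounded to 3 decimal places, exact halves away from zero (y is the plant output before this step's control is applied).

0 -1 -3.000 0.000
1 5 17.000 -0.750
2 5 1.738 4.400
3 5 23.612 -0.446
4 5 6.410 5.992
5 5 29.733 0.404
6 5 8.797 7.352
7 2 24.825 0.729
8 2 6.207 6.060

(exact arithmetic carried between steps; '≈' marks a value shown rounded to 6 d.p. or computed from one; I and e_prev carry over from the previous line; the table rounds u and y to 3 d.p., halves away from zero)
n=0: y=0, sp=-1, e=sp−y=-1; I=-1, D=e−e_prev=-1; u=1/4·(-1)+3/2·(-1)+5/4·(-1)=-3; next y=-1/5·0+1/4·(-3)=-0.75
n=1: y=-0.75, sp=5, e=sp−y=5.75; I=4.75, D=e−e_prev=6.75; u=1/4·5.75+3/2·4.75+5/4·6.75=17; next y=-1/5·(-0.75)+1/4·17=4.4
n=2: y=4.4, sp=5, e=sp−y=0.6; I=5.35, D=e−e_prev=-5.15; u=1/4·0.6+3/2·5.35+5/4·(-5.15)=1.7375; next y=-1/5·4.4+1/4·1.7375=-0.445625
n=3: y=-0.445625, sp=5, e=sp−y=5.445625; I=10.795625, D=e−e_prev=4.845625; u=1/4·5.445625+3/2·10.795625+5/4·4.845625=23.611875; next y=-1/5·(-0.445625)+1/4·23.611875≈5.992094
n=4: y≈5.992094, sp=5, e=sp−y≈-0.992094; I≈9.803531, D=e−e_prev≈-6.437719; u=1/4·(-0.992094)+3/2·9.803531+5/4·(-6.437719)≈6.410125; next y=-1/5·5.992094+1/4·6.410125≈0.404113
n=5: y≈0.404113, sp=5, e=sp−y≈4.595888; I≈14.399419, D=e−e_prev≈5.587981; u=1/4·4.595888+3/2·14.399419+5/4·5.587981≈29.733077; next y=-1/5·0.404113+1/4·29.733077≈7.352447
n=6: y≈7.352447, sp=5, e=sp−y≈-2.352447; I≈12.046972, D=e−e_prev≈-6.948334; u=1/4·(-2.352447)+3/2·12.046972+5/4·(-6.948334)≈8.796929; next y=-1/5·7.352447+1/4·8.796929≈0.728743
n=7: y≈0.728743, sp=2, e=sp−y≈1.271257; I≈13.318229, D=e−e_prev≈3.623704; u=1/4·1.271257+3/2·13.318229+5/4·3.623704≈24.824788; next y=-1/5·0.728743+1/4·24.824788≈6.060448
n=8: y≈6.060448, sp=2, e=sp−y≈-4.060448; I≈9.257781, D=e−e_prev≈-5.331706; u=1/4·(-4.060448)+3/2·9.257781+5/4·(-5.331706)≈6.206927; next y=-1/5·6.060448+1/4·6.206927≈0.339642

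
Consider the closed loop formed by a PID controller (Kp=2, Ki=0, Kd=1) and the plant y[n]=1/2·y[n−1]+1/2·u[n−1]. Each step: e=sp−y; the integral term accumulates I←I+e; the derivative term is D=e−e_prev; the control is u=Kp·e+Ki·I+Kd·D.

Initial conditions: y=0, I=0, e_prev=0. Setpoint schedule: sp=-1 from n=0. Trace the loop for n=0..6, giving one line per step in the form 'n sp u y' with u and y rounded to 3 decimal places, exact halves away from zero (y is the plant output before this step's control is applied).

0 -1 -3.000 0.000
1 -1 2.500 -1.500
2 -1 -5.000 0.500
3 -1 5.250 -2.250
4 -1 -8.750 1.500
5 -1 10.375 -3.625
6 -1 -15.750 3.375

(exact arithmetic carried between steps; '≈' marks a value shown rounded to 6 d.p. or computed from one; I and e_prev carry over from the previous line; the table rounds u and y to 3 d.p., halves away from zero)
n=0: y=0, sp=-1, e=sp−y=-1; I=-1, D=e−e_prev=-1; u=2·(-1)+0·(-1)+1·(-1)=-3; next y=1/2·0+1/2·(-3)=-1.5
n=1: y=-1.5, sp=-1, e=sp−y=0.5; I=-0.5, D=e−e_prev=1.5; u=2·0.5+0·(-0.5)+1·1.5=2.5; next y=1/2·(-1.5)+1/2·2.5=0.5
n=2: y=0.5, sp=-1, e=sp−y=-1.5; I=-2, D=e−e_prev=-2; u=2·(-1.5)+0·(-2)+1·(-2)=-5; next y=1/2·0.5+1/2·(-5)=-2.25
n=3: y=-2.25, sp=-1, e=sp−y=1.25; I=-0.75, D=e−e_prev=2.75; u=2·1.25+0·(-0.75)+1·2.75=5.25; next y=1/2·(-2.25)+1/2·5.25=1.5
n=4: y=1.5, sp=-1, e=sp−y=-2.5; I=-3.25, D=e−e_prev=-3.75; u=2·(-2.5)+0·(-3.25)+1·(-3.75)=-8.75; next y=1/2·1.5+1/2·(-8.75)=-3.625
n=5: y=-3.625, sp=-1, e=sp−y=2.625; I=-0.625, D=e−e_prev=5.125; u=2·2.625+0·(-0.625)+1·5.125=10.375; next y=1/2·(-3.625)+1/2·10.375=3.375
n=6: y=3.375, sp=-1, e=sp−y=-4.375; I=-5, D=e−e_prev=-7; u=2·(-4.375)+0·(-5)+1·(-7)=-15.75; next y=1/2·3.375+1/2·(-15.75)=-6.1875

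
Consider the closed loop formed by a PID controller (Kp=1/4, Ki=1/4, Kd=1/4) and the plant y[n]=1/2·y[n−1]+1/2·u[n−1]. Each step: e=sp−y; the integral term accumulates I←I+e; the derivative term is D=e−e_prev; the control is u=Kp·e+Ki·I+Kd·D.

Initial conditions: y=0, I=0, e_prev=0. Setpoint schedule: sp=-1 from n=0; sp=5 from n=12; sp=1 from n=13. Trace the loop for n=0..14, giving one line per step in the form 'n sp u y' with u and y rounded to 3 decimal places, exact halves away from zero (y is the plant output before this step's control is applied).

(exact arithmetic carried between steps; '≈' marks a value shown rounded to 6 d.p. or computed from one; I and e_prev carry over from the previous line; the table rounds u and y to 3 d.p., halves away from zero)
n=0: y=0, sp=-1, e=sp−y=-1; I=-1, D=e−e_prev=-1; u=1/4·(-1)+1/4·(-1)+1/4·(-1)=-0.75; next y=1/2·0+1/2·(-0.75)=-0.375
n=1: y=-0.375, sp=-1, e=sp−y=-0.625; I=-1.625, D=e−e_prev=0.375; u=1/4·(-0.625)+1/4·(-1.625)+1/4·0.375=-0.46875; next y=1/2·(-0.375)+1/2·(-0.46875)=-0.421875
n=2: y=-0.421875, sp=-1, e=sp−y=-0.578125; I=-2.203125, D=e−e_prev=0.046875; u=1/4·(-0.578125)+1/4·(-2.203125)+1/4·0.046875≈-0.683594; next y=1/2·(-0.421875)+1/2·(-0.683594)≈-0.552734
n=3: y≈-0.552734, sp=-1, e=sp−y≈-0.447266; I≈-2.650391, D=e−e_prev≈0.130859; u=1/4·(-0.447266)+1/4·(-2.650391)+1/4·0.130859≈-0.741699; next y=1/2·(-0.552734)+1/2·(-0.741699)≈-0.647217
n=4: y≈-0.647217, sp=-1, e=sp−y≈-0.352783; I≈-3.003174, D=e−e_prev≈0.094482; u=1/4·(-0.352783)+1/4·(-3.003174)+1/4·0.094482≈-0.815369; next y=1/2·(-0.647217)+1/2·(-0.815369)≈-0.731293
n=5: y≈-0.731293, sp=-1, e=sp−y≈-0.268707; I≈-3.271881, D=e−e_prev≈0.084076; u=1/4·(-0.268707)+1/4·(-3.271881)+1/4·0.084076≈-0.864128; next y=1/2·(-0.731293)+1/2·(-0.864128)≈-0.797710
n=6: y≈-0.797710, sp=-1, e=sp−y≈-0.202290; I≈-3.474171, D=e−e_prev≈0.066418; u=1/4·(-0.202290)+1/4·(-3.474171)+1/4·0.066418≈-0.902511; next y=1/2·(-0.797710)+1/2·(-0.902511)≈-0.850111
n=7: y≈-0.850111, sp=-1, e=sp−y≈-0.149889; I≈-3.624060, D=e−e_prev≈0.052400; u=1/4·(-0.149889)+1/4·(-3.624060)+1/4·0.052400≈-0.930387; next y=1/2·(-0.850111)+1/2·(-0.930387)≈-0.890249
n=8: y≈-0.890249, sp=-1, e=sp−y≈-0.109751; I≈-3.733811, D=e−e_prev≈0.040138; u=1/4·(-0.109751)+1/4·(-3.733811)+1/4·0.040138≈-0.950856; next y=1/2·(-0.890249)+1/2·(-0.950856)≈-0.920552
n=9: y≈-0.920552, sp=-1, e=sp−y≈-0.079448; I≈-3.813259, D=e−e_prev≈0.030304; u=1/4·(-0.079448)+1/4·(-3.813259)+1/4·0.030304≈-0.965601; next y=1/2·(-0.920552)+1/2·(-0.965601)≈-0.943077
n=10: y≈-0.943077, sp=-1, e=sp−y≈-0.056923; I≈-3.870182, D=e−e_prev≈0.022524; u=1/4·(-0.056923)+1/4·(-3.870182)+1/4·0.022524≈-0.976145; next y=1/2·(-0.943077)+1/2·(-0.976145)≈-0.959611
n=11: y≈-0.959611, sp=-1, e=sp−y≈-0.040389; I≈-3.910571, D=e−e_prev≈0.016534; u=1/4·(-0.040389)+1/4·(-3.910571)+1/4·0.016534≈-0.983606; next y=1/2·(-0.959611)+1/2·(-0.983606)≈-0.971609
n=12: y≈-0.971609, sp=5, e=sp−y≈5.971609; I≈2.061038, D=e−e_prev≈6.011998; u=1/4·5.971609+1/4·2.061038+1/4·6.011998≈3.511161; next y=1/2·(-0.971609)+1/2·3.511161≈1.269776
n=13: y≈1.269776, sp=1, e=sp−y≈-0.269776; I≈1.791261, D=e−e_prev≈-6.241385; u=1/4·(-0.269776)+1/4·1.791261+1/4·(-6.241385)≈-1.179975; next y=1/2·1.269776+1/2·(-1.179975)≈0.044901
n=14: y≈0.044901, sp=1, e=sp−y≈0.955099; I≈2.746361, D=e−e_prev≈1.224876; u=1/4·0.955099+1/4·2.746361+1/4·1.224876≈1.231584; next y=1/2·0.044901+1/2·1.231584≈0.638242

0 -1 -0.750 0.000
1 -1 -0.469 -0.375
2 -1 -0.684 -0.422
3 -1 -0.742 -0.553
4 -1 -0.815 -0.647
5 -1 -0.864 -0.731
6 -1 -0.903 -0.798
7 -1 -0.930 -0.850
8 -1 -0.951 -0.890
9 -1 -0.966 -0.921
10 -1 -0.976 -0.943
11 -1 -0.984 -0.960
12 5 3.511 -0.972
13 1 -1.180 1.270
14 1 1.232 0.045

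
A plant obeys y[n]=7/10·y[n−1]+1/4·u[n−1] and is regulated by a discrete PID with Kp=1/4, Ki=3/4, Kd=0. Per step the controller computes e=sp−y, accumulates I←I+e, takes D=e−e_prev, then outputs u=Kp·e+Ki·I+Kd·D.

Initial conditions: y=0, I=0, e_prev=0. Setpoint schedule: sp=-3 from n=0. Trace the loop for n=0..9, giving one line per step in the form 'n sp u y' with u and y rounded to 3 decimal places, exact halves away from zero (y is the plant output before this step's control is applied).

(exact arithmetic carried between steps; '≈' marks a value shown rounded to 6 d.p. or computed from one; I and e_prev carry over from the previous line; the table rounds u and y to 3 d.p., halves away from zero)
n=0: y=0, sp=-3, e=sp−y=-3; I=-3, D=e−e_prev=-3; u=1/4·(-3)+3/4·(-3)+0·(-3)=-3; next y=7/10·0+1/4·(-3)=-0.75
n=1: y=-0.75, sp=-3, e=sp−y=-2.25; I=-5.25, D=e−e_prev=0.75; u=1/4·(-2.25)+3/4·(-5.25)+0·0.75=-4.5; next y=7/10·(-0.75)+1/4·(-4.5)=-1.65
n=2: y=-1.65, sp=-3, e=sp−y=-1.35; I=-6.6, D=e−e_prev=0.9; u=1/4·(-1.35)+3/4·(-6.6)+0·0.9=-5.2875; next y=7/10·(-1.65)+1/4·(-5.2875)=-2.476875
n=3: y=-2.476875, sp=-3, e=sp−y=-0.523125; I=-7.123125, D=e−e_prev=0.826875; u=1/4·(-0.523125)+3/4·(-7.123125)+0·0.826875=-5.473125; next y=7/10·(-2.476875)+1/4·(-5.473125)≈-3.102094
n=4: y≈-3.102094, sp=-3, e=sp−y≈0.102094; I≈-7.021031, D=e−e_prev≈0.625219; u=1/4·0.102094+3/4·(-7.021031)+0·0.625219≈-5.24025; next y=7/10·(-3.102094)+1/4·(-5.24025)≈-3.481528
n=5: y≈-3.481528, sp=-3, e=sp−y≈0.481528; I≈-6.539503, D=e−e_prev≈0.379434; u=1/4·0.481528+3/4·(-6.539503)+0·0.379434≈-4.784245; next y=7/10·(-3.481528)+1/4·(-4.784245)≈-3.633131
n=6: y≈-3.633131, sp=-3, e=sp−y≈0.633131; I≈-5.906372, D=e−e_prev≈0.151603; u=1/4·0.633131+3/4·(-5.906372)+0·0.151603≈-4.271496; next y=7/10·(-3.633131)+1/4·(-4.271496)≈-3.611066
n=7: y≈-3.611066, sp=-3, e=sp−y≈0.611066; I≈-5.295306, D=e−e_prev≈-0.022065; u=1/4·0.611066+3/4·(-5.295306)+0·(-0.022065)≈-3.818713; next y=7/10·(-3.611066)+1/4·(-3.818713)≈-3.482424
n=8: y≈-3.482424, sp=-3, e=sp−y≈0.482424; I≈-4.812882, D=e−e_prev≈-0.128641; u=1/4·0.482424+3/4·(-4.812882)+0·(-0.128641)≈-3.489055; next y=7/10·(-3.482424)+1/4·(-3.489055)≈-3.309961
n=9: y≈-3.309961, sp=-3, e=sp−y≈0.309961; I≈-4.502921, D=e−e_prev≈-0.172463; u=1/4·0.309961+3/4·(-4.502921)+0·(-0.172463)≈-3.299701; next y=7/10·(-3.309961)+1/4·(-3.299701)≈-3.141898

0 -3 -3.000 0.000
1 -3 -4.500 -0.750
2 -3 -5.288 -1.650
3 -3 -5.473 -2.477
4 -3 -5.240 -3.102
5 -3 -4.784 -3.482
6 -3 -4.271 -3.633
7 -3 -3.819 -3.611
8 -3 -3.489 -3.482
9 -3 -3.300 -3.310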